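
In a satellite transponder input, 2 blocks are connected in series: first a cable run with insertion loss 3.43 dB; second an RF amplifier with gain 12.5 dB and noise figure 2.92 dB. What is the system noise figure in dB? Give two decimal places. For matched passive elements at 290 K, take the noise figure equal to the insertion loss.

Convert to linear (a loss of L dB is a gain of −L dB): F_i = 10^(NF_i/10), G_i = 10^(G_i,dB/10)
  Stage 1: F_1 = 10^(3.43/10) = 2.203, G_1 = 10^(−3.43/10) = 0.4539
  Stage 2: F_2 = 10^(2.92/10) = 1.959, G_2 = 10^(12.5/10) = 17.78
Friis cascade:
  F = 2.203 + (1.959 − 1)/0.4539 = 4.315
NF = 10 log₁₀(4.315) = 6.35 dB

6.35 dB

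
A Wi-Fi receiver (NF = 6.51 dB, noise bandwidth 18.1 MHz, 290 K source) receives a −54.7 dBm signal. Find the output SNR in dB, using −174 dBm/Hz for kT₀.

Noise floor: N = −174 + 10 log₁₀(B) + NF
10 log₁₀(1.81×10⁷) = 72.58 dB
N = −174 + 72.58 + 6.51 = −94.91 dBm
SNR = P_sig − N = −54.7 − (−94.91) = 40.21 dB → 40.2 dB

40.2 dB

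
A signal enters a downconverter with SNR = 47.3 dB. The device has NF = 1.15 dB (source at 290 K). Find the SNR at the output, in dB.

46.15 dB

By definition F = SNR_in/SNR_out, so in dB: SNR_out = SNR_in − NF
SNR_out = 47.3 − 1.15 = 46.15 dB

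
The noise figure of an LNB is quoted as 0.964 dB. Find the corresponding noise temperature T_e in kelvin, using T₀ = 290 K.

72.1 K

F = 10^(0.964/10) = 1.24853
T_e = (F − 1)·T₀ = (1.24853 − 1) × 290 = 72.1 K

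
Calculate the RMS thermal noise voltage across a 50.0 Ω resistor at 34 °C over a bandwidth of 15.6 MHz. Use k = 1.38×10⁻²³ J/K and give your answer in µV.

T = 34 °C + 273.15 = 307.15 K
V_n = √(4kTRB)
4kTRB = 4 × 1.38×10⁻²³ × 307.15 × 5.00×10¹ × 1.56×10⁷ = 1.32×10⁻¹¹ V²
V_n = √(1.32×10⁻¹¹) = 3.64×10⁻⁶ V = 3.64 µV

3.64 µV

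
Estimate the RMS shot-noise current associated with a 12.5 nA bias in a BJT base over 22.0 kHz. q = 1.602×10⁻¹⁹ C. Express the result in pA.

9.39 pA

I_n = √(2qI·B)
2qI·B = 2 × 1.602×10⁻¹⁹ × 1.25×10⁻⁸ × 2.20×10⁴ = 8.81×10⁻²³ A²
I_n = √(8.81×10⁻²³) = 9.39×10⁻¹² A = 9.39 pA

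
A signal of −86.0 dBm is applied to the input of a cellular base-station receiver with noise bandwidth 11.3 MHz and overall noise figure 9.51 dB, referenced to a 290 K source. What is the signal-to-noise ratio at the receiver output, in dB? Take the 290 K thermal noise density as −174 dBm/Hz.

8.0 dB

Noise floor: N = −174 + 10 log₁₀(B) + NF
10 log₁₀(1.13×10⁷) = 70.53 dB
N = −174 + 70.53 + 9.51 = −93.96 dBm
SNR = P_sig − N = −86.0 − (−93.96) = 7.96 dB → 8.0 dB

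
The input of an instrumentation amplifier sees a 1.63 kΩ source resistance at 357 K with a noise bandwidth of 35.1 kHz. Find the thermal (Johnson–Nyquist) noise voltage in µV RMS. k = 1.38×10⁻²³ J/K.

V_n = √(4kTRB)
4kTRB = 4 × 1.38×10⁻²³ × 357 × 1.63×10³ × 3.51×10⁴ = 1.13×10⁻¹² V²
V_n = √(1.13×10⁻¹²) = 1.06×10⁻⁶ V = 1.06 µV

1.06 µV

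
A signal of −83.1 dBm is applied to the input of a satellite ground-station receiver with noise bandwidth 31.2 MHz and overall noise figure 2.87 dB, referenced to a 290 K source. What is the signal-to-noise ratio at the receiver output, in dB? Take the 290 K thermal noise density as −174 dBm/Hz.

13.1 dB

Noise floor: N = −174 + 10 log₁₀(B) + NF
10 log₁₀(3.12×10⁷) = 74.94 dB
N = −174 + 74.94 + 2.87 = −96.19 dBm
SNR = P_sig − N = −83.1 − (−96.19) = 13.09 dB → 13.1 dB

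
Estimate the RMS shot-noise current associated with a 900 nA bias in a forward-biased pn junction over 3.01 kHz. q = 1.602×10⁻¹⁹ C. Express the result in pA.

I_n = √(2qI·B)
2qI·B = 2 × 1.602×10⁻¹⁹ × 9.00×10⁻⁷ × 3.01×10³ = 8.68×10⁻²² A²
I_n = √(8.68×10⁻²²) = 2.95×10⁻¹¹ A = 29.5 pA

29.5 pA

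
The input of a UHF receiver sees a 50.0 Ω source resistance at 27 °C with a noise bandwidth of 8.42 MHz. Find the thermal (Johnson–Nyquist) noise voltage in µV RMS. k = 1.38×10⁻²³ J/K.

2.64 µV

T = 27 °C + 273.15 = 300.15 K
V_n = √(4kTRB)
4kTRB = 4 × 1.38×10⁻²³ × 300.15 × 5.00×10¹ × 8.42×10⁶ = 6.98×10⁻¹² V²
V_n = √(6.98×10⁻¹²) = 2.64×10⁻⁶ V = 2.64 µV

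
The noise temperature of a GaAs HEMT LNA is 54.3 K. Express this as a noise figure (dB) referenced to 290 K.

F = 1 + T_e/T₀ = 1 + 54.3/290 = 1.18724
NF = 10 log₁₀(1.18724) = 0.745 dB

0.745 dB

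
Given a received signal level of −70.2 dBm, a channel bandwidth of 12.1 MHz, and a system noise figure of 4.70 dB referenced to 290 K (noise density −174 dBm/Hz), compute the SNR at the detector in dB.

28.3 dB

Noise floor: N = −174 + 10 log₁₀(B) + NF
10 log₁₀(1.21×10⁷) = 70.83 dB
N = −174 + 70.83 + 4.70 = −98.47 dBm
SNR = P_sig − N = −70.2 − (−98.47) = 28.27 dB → 28.3 dB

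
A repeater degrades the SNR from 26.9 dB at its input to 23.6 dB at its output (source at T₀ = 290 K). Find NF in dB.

3.3 dB

NF (dB) = SNR_in(dB) − SNR_out(dB) when the source is at T₀
NF = 26.9 − 23.6 = 3.3 dB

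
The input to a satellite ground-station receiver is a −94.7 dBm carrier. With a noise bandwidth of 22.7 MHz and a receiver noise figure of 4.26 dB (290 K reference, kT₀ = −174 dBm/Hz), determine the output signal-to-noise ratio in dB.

1.5 dB

Noise floor: N = −174 + 10 log₁₀(B) + NF
10 log₁₀(2.27×10⁷) = 73.56 dB
N = −174 + 73.56 + 4.26 = −96.18 dBm
SNR = P_sig − N = −94.7 − (−96.18) = 1.48 dB → 1.5 dB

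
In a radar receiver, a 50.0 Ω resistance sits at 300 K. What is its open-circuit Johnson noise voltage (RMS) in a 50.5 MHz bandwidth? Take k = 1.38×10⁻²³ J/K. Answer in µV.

6.47 µV

V_n = √(4kTRB)
4kTRB = 4 × 1.38×10⁻²³ × 300 × 5.00×10¹ × 5.05×10⁷ = 4.18×10⁻¹¹ V²
V_n = √(4.18×10⁻¹¹) = 6.47×10⁻⁶ V = 6.47 µV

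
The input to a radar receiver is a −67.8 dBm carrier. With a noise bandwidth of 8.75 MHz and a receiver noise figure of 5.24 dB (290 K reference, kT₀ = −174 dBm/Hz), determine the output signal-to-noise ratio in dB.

Noise floor: N = −174 + 10 log₁₀(B) + NF
10 log₁₀(8.75×10⁶) = 69.42 dB
N = −174 + 69.42 + 5.24 = −99.34 dBm
SNR = P_sig − N = −67.8 − (−99.34) = 31.54 dB → 31.5 dB

31.5 dB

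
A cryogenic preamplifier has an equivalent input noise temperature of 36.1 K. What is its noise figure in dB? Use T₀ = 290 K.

0.510 dB

F = 1 + T_e/T₀ = 1 + 36.1/290 = 1.12448
NF = 10 log₁₀(1.12448) = 0.510 dB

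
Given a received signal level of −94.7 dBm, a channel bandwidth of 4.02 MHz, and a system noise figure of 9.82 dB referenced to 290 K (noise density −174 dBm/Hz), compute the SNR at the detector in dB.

Noise floor: N = −174 + 10 log₁₀(B) + NF
10 log₁₀(4.02×10⁶) = 66.04 dB
N = −174 + 66.04 + 9.82 = −98.14 dBm
SNR = P_sig − N = −94.7 − (−98.14) = 3.44 dB → 3.4 dB

3.4 dB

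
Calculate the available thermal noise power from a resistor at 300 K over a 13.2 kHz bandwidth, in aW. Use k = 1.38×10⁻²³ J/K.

P_n = kTB = 1.38×10⁻²³ × 300 × 1.32×10⁴ = 5.46×10⁻¹⁷ W = 54.6 aW

54.6 aW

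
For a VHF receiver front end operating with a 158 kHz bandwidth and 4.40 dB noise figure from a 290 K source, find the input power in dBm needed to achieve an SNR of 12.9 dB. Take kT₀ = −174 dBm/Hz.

−104.7 dBm

Sensitivity = −174 + 10 log₁₀(B) + NF + SNR_min
= −174 + 51.99 + 4.40 + 12.9
= −104.71 dBm → −104.7 dBm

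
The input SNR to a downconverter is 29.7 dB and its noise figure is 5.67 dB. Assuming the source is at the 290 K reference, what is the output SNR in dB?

24.03 dB

By definition F = SNR_in/SNR_out, so in dB: SNR_out = SNR_in − NF
SNR_out = 29.7 − 5.67 = 24.03 dB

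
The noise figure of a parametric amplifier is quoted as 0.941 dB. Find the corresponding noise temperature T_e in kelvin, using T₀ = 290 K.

70.2 K

F = 10^(0.941/10) = 1.24194
T_e = (F − 1)·T₀ = (1.24194 − 1) × 290 = 70.2 K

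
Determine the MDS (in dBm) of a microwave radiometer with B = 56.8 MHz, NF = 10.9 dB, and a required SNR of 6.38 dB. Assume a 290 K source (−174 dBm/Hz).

Sensitivity = −174 + 10 log₁₀(B) + NF + SNR_min
= −174 + 77.54 + 10.9 + 6.38
= −79.18 dBm → −79.2 dBm

−79.2 dBm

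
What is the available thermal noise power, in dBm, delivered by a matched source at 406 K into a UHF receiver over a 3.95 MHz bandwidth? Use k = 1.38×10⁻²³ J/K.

P_n = kTB = 1.38×10⁻²³ × 406 × 3.95×10⁶ = 2.21×10⁻¹⁴ W
In dBm: 10 log₁₀(2.21×10⁻¹⁴ / 10⁻³) = −106.5 dBm

−106.5 dBm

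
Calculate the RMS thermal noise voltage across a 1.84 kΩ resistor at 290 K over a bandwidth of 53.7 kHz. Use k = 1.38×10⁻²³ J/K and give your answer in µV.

V_n = √(4kTRB)
4kTRB = 4 × 1.38×10⁻²³ × 290 × 1.84×10³ × 5.37×10⁴ = 1.58×10⁻¹² V²
V_n = √(1.58×10⁻¹²) = 1.26×10⁻⁶ V = 1.26 µV

1.26 µV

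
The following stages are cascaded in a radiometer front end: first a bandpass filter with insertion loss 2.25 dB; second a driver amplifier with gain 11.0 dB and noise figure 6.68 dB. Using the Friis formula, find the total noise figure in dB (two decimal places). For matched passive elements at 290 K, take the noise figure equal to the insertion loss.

8.93 dB

Convert to linear (a loss of L dB is a gain of −L dB): F_i = 10^(NF_i/10), G_i = 10^(G_i,dB/10)
  Stage 1: F_1 = 10^(2.25/10) = 1.679, G_1 = 10^(−2.25/10) = 0.5957
  Stage 2: F_2 = 10^(6.68/10) = 4.656, G_2 = 10^(11.0/10) = 12.59
Friis cascade:
  F = 1.679 + (4.656 − 1)/0.5957 = 7.816
NF = 10 log₁₀(7.816) = 8.93 dB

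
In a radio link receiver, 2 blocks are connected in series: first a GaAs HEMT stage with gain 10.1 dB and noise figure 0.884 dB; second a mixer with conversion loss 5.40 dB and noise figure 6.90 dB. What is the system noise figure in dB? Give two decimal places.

2.06 dB

Convert to linear (a loss of L dB is a gain of −L dB): F_i = 10^(NF_i/10), G_i = 10^(G_i,dB/10)
  Stage 1: F_1 = 10^(0.884/10) = 1.226, G_1 = 10^(10.1/10) = 10.23
  Stage 2: F_2 = 10^(6.90/10) = 4.898, G_2 = 10^(−5.40/10) = 0.2884
Friis cascade:
  F = 1.226 + (4.898 − 1)/10.23 = 1.607
NF = 10 log₁₀(1.607) = 2.06 dB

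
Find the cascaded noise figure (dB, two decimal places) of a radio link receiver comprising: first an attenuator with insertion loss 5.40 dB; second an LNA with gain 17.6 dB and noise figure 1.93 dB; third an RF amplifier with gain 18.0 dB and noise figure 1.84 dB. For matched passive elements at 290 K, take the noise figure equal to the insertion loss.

Convert to linear (a loss of L dB is a gain of −L dB): F_i = 10^(NF_i/10), G_i = 10^(G_i,dB/10)
  Stage 1: F_1 = 10^(5.40/10) = 3.467, G_1 = 10^(−5.40/10) = 0.2884
  Stage 2: F_2 = 10^(1.93/10) = 1.560, G_2 = 10^(17.6/10) = 57.54
  Stage 3: F_3 = 10^(1.84/10) = 1.528, G_3 = 10^(18.0/10) = 63.10
Friis cascade:
  F = 3.467 + (1.560 − 1)/0.2884 + (1.528 − 1)/16.60 = 5.439
NF = 10 log₁₀(5.439) = 7.36 dB

7.36 dB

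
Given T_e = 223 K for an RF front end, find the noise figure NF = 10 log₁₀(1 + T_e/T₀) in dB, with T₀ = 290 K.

2.48 dB

F = 1 + T_e/T₀ = 1 + 223/290 = 1.76897
NF = 10 log₁₀(1.76897) = 2.48 dB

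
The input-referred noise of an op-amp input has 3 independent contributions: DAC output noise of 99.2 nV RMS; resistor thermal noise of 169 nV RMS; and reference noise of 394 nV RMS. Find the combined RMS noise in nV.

440 nV

Uncorrelated sources add in power (mean-square): V_tot = √(ΣV_i²)
V_tot = √[(9.92×10⁻⁸)² + (1.69×10⁻⁷)² + (3.94×10⁻⁷)²] = 4.40×10⁻⁷ V = 440 nV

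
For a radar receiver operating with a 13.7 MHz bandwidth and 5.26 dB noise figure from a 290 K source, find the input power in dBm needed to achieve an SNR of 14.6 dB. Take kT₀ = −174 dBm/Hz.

−82.8 dBm

Sensitivity = −174 + 10 log₁₀(B) + NF + SNR_min
= −174 + 71.37 + 5.26 + 14.6
= −82.77 dBm → −82.8 dBm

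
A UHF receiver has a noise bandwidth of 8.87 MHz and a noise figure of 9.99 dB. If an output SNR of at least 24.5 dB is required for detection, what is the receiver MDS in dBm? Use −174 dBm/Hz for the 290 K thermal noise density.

−70.0 dBm

Sensitivity = −174 + 10 log₁₀(B) + NF + SNR_min
= −174 + 69.48 + 9.99 + 24.5
= −70.03 dBm → −70.0 dBm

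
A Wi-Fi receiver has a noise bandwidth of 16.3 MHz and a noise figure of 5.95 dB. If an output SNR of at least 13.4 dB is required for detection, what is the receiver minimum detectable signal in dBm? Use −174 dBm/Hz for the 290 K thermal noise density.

Sensitivity = −174 + 10 log₁₀(B) + NF + SNR_min
= −174 + 72.12 + 5.95 + 13.4
= −82.53 dBm → −82.5 dBm

−82.5 dBm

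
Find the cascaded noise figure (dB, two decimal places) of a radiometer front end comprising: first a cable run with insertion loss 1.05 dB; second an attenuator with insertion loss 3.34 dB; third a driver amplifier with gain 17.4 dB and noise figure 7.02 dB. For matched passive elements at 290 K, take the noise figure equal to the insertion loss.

Convert to linear (a loss of L dB is a gain of −L dB): F_i = 10^(NF_i/10), G_i = 10^(G_i,dB/10)
  Stage 1: F_1 = 10^(1.05/10) = 1.274, G_1 = 10^(−1.05/10) = 0.7852
  Stage 2: F_2 = 10^(3.34/10) = 2.158, G_2 = 10^(−3.34/10) = 0.4634
  Stage 3: F_3 = 10^(7.02/10) = 5.035, G_3 = 10^(17.4/10) = 54.95
Friis cascade:
  F = 1.274 + (2.158 − 1)/0.7852 + (5.035 − 1)/0.3639 = 13.84
NF = 10 log₁₀(13.84) = 11.41 dB

11.41 dB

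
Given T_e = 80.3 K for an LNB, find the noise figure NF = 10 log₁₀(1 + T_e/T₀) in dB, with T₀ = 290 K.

1.06 dB

F = 1 + T_e/T₀ = 1 + 80.3/290 = 1.2769
NF = 10 log₁₀(1.2769) = 1.06 dB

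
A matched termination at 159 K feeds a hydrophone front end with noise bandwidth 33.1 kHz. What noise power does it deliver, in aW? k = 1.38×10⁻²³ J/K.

P_n = kTB = 1.38×10⁻²³ × 159 × 3.31×10⁴ = 7.26×10⁻¹⁷ W = 72.6 aW

72.6 aW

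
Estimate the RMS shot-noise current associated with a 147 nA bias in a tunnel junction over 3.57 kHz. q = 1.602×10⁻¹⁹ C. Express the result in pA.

13.0 pA

I_n = √(2qI·B)
2qI·B = 2 × 1.602×10⁻¹⁹ × 1.47×10⁻⁷ × 3.57×10³ = 1.68×10⁻²² A²
I_n = √(1.68×10⁻²²) = 1.30×10⁻¹¹ A = 13.0 pA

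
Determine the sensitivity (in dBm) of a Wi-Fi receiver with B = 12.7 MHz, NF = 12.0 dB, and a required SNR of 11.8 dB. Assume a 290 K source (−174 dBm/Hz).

Sensitivity = −174 + 10 log₁₀(B) + NF + SNR_min
= −174 + 71.04 + 12.0 + 11.8
= −79.16 dBm → −79.2 dBm

−79.2 dBm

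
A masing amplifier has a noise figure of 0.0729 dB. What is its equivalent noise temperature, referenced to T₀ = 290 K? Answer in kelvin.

F = 10^(0.0729/10) = 1.01693
T_e = (F − 1)·T₀ = (1.01693 − 1) × 290 = 4.91 K

4.91 K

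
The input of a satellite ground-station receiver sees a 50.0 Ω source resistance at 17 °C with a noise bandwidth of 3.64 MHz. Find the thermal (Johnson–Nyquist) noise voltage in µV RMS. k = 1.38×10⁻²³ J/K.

1.71 µV

T = 17 °C + 273.15 = 290.15 K
V_n = √(4kTRB)
4kTRB = 4 × 1.38×10⁻²³ × 290.15 × 5.00×10¹ × 3.64×10⁶ = 2.91×10⁻¹² V²
V_n = √(2.91×10⁻¹²) = 1.71×10⁻⁶ V = 1.71 µV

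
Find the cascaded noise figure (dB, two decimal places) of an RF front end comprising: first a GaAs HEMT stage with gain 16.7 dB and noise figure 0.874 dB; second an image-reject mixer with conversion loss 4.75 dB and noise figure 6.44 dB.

1.13 dB

Convert to linear (a loss of L dB is a gain of −L dB): F_i = 10^(NF_i/10), G_i = 10^(G_i,dB/10)
  Stage 1: F_1 = 10^(0.874/10) = 1.223, G_1 = 10^(16.7/10) = 46.77
  Stage 2: F_2 = 10^(6.44/10) = 4.406, G_2 = 10^(−4.75/10) = 0.3350
Friis cascade:
  F = 1.223 + (4.406 − 1)/46.77 = 1.296
NF = 10 log₁₀(1.296) = 1.13 dB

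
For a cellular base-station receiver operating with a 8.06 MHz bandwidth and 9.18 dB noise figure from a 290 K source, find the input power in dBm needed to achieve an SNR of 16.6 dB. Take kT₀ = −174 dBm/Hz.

−79.2 dBm

Sensitivity = −174 + 10 log₁₀(B) + NF + SNR_min
= −174 + 69.06 + 9.18 + 16.6
= −79.16 dBm → −79.2 dBm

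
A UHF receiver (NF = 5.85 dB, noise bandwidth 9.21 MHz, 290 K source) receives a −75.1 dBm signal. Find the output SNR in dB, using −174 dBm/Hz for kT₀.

Noise floor: N = −174 + 10 log₁₀(B) + NF
10 log₁₀(9.21×10⁶) = 69.64 dB
N = −174 + 69.64 + 5.85 = −98.51 dBm
SNR = P_sig − N = −75.1 − (−98.51) = 23.41 dB → 23.4 dB

23.4 dB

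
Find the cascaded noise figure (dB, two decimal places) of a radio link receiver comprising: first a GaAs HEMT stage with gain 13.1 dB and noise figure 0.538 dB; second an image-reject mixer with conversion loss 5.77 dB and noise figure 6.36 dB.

Convert to linear (a loss of L dB is a gain of −L dB): F_i = 10^(NF_i/10), G_i = 10^(G_i,dB/10)
  Stage 1: F_1 = 10^(0.538/10) = 1.132, G_1 = 10^(13.1/10) = 20.42
  Stage 2: F_2 = 10^(6.36/10) = 4.325, G_2 = 10^(−5.77/10) = 0.2649
Friis cascade:
  F = 1.132 + (4.325 − 1)/20.42 = 1.295
NF = 10 log₁₀(1.295) = 1.12 dB

1.12 dB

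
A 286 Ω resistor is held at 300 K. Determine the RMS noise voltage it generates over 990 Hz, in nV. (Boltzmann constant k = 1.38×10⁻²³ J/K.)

V_n = √(4kTRB)
4kTRB = 4 × 1.38×10⁻²³ × 300 × 2.86×10² × 9.90×10² = 4.69×10⁻¹⁵ V²
V_n = √(4.69×10⁻¹⁵) = 6.85×10⁻⁸ V = 68.5 nV

68.5 nV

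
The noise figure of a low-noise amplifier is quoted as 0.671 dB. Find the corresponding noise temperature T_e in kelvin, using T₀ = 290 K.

F = 10^(0.671/10) = 1.16708
T_e = (F − 1)·T₀ = (1.16708 − 1) × 290 = 48.5 K

48.5 K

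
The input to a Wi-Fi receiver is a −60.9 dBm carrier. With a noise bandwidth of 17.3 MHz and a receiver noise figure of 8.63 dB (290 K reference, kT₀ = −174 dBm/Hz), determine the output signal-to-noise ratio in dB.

Noise floor: N = −174 + 10 log₁₀(B) + NF
10 log₁₀(1.73×10⁷) = 72.38 dB
N = −174 + 72.38 + 8.63 = −92.99 dBm
SNR = P_sig − N = −60.9 − (−92.99) = 32.09 dB → 32.1 dB

32.1 dB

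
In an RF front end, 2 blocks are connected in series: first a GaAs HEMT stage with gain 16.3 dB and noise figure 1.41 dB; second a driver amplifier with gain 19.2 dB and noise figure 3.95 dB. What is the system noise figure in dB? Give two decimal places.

Convert to linear (a loss of L dB is a gain of −L dB): F_i = 10^(NF_i/10), G_i = 10^(G_i,dB/10)
  Stage 1: F_1 = 10^(1.41/10) = 1.384, G_1 = 10^(16.3/10) = 42.66
  Stage 2: F_2 = 10^(3.95/10) = 2.483, G_2 = 10^(19.2/10) = 83.18
Friis cascade:
  F = 1.384 + (2.483 − 1)/42.66 = 1.418
NF = 10 log₁₀(1.418) = 1.52 dB

1.52 dB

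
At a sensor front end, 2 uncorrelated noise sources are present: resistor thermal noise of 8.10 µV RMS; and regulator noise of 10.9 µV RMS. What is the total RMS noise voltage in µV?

Uncorrelated sources add in power (mean-square): V_tot = √(ΣV_i²)
V_tot = √[(8.10×10⁻⁶)² + (1.09×10⁻⁵)²] = 1.36×10⁻⁵ V = 13.6 µV

13.6 µV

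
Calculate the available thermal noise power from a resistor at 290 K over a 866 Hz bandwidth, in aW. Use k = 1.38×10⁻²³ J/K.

3.47 aW

P_n = kTB = 1.38×10⁻²³ × 290 × 8.66×10² = 3.47×10⁻¹⁸ W = 3.47 aW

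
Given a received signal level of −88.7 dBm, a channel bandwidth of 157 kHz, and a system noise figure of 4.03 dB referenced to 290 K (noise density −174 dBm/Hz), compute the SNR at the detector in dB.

Noise floor: N = −174 + 10 log₁₀(B) + NF
10 log₁₀(1.57×10⁵) = 51.96 dB
N = −174 + 51.96 + 4.03 = −118.01 dBm
SNR = P_sig − N = −88.7 − (−118.01) = 29.31 dB → 29.3 dB

29.3 dB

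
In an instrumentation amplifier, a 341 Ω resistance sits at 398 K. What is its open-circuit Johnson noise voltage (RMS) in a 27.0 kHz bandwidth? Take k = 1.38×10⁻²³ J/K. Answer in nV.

V_n = √(4kTRB)
4kTRB = 4 × 1.38×10⁻²³ × 398 × 3.41×10² × 2.70×10⁴ = 2.02×10⁻¹³ V²
V_n = √(2.02×10⁻¹³) = 4.50×10⁻⁷ V = 450 nV

450 nV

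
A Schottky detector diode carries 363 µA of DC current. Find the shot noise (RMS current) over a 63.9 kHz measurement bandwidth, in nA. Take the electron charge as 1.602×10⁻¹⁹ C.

2.73 nA

I_n = √(2qI·B)
2qI·B = 2 × 1.602×10⁻¹⁹ × 3.63×10⁻⁴ × 6.39×10⁴ = 7.43×10⁻¹⁸ A²
I_n = √(7.43×10⁻¹⁸) = 2.73×10⁻⁹ A = 2.73 nA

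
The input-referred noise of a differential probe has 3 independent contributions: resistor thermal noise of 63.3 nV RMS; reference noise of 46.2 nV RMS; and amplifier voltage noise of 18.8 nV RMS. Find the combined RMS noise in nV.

80.6 nV

Uncorrelated sources add in power (mean-square): V_tot = √(ΣV_i²)
V_tot = √[(6.33×10⁻⁸)² + (4.62×10⁻⁸)² + (1.88×10⁻⁸)²] = 8.06×10⁻⁸ V = 80.6 nV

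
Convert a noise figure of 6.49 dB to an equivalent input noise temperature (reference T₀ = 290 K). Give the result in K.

1002 K

F = 10^(6.49/10) = 4.45656
T_e = (F − 1)·T₀ = (4.45656 − 1) × 290 = 1002 K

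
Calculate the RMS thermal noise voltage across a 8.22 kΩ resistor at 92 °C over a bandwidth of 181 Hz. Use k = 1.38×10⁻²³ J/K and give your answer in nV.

173 nV

T = 92 °C + 273.15 = 365.15 K
V_n = √(4kTRB)
4kTRB = 4 × 1.38×10⁻²³ × 365.15 × 8.22×10³ × 1.81×10² = 3.00×10⁻¹⁴ V²
V_n = √(3.00×10⁻¹⁴) = 1.73×10⁻⁷ V = 173 nV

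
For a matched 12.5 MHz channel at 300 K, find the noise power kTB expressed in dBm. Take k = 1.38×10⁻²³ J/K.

P_n = kTB = 1.38×10⁻²³ × 300 × 1.25×10⁷ = 5.17×10⁻¹⁴ W
In dBm: 10 log₁₀(5.17×10⁻¹⁴ / 10⁻³) = −102.9 dBm

−102.9 dBm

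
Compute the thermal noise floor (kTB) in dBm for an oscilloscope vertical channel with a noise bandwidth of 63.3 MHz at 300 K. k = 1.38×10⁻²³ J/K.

P_n = kTB = 1.38×10⁻²³ × 300 × 6.33×10⁷ = 2.62×10⁻¹³ W
In dBm: 10 log₁₀(2.62×10⁻¹³ / 10⁻³) = −95.8 dBm

−95.8 dBm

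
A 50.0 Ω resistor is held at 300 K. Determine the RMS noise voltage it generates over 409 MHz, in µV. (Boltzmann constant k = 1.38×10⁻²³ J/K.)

V_n = √(4kTRB)
4kTRB = 4 × 1.38×10⁻²³ × 300 × 5.00×10¹ × 4.09×10⁸ = 3.39×10⁻¹⁰ V²
V_n = √(3.39×10⁻¹⁰) = 1.84×10⁻⁵ V = 18.4 µV

18.4 µV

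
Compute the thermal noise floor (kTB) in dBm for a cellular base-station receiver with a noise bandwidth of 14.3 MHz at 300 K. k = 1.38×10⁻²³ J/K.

−102.3 dBm

P_n = kTB = 1.38×10⁻²³ × 300 × 1.43×10⁷ = 5.92×10⁻¹⁴ W
In dBm: 10 log₁₀(5.92×10⁻¹⁴ / 10⁻³) = −102.3 dBm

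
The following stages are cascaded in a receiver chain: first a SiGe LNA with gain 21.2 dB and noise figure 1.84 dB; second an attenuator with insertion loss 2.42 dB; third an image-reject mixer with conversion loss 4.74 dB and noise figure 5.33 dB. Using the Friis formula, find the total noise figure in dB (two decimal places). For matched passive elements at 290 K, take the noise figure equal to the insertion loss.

Convert to linear (a loss of L dB is a gain of −L dB): F_i = 10^(NF_i/10), G_i = 10^(G_i,dB/10)
  Stage 1: F_1 = 10^(1.84/10) = 1.528, G_1 = 10^(21.2/10) = 131.8
  Stage 2: F_2 = 10^(2.42/10) = 1.746, G_2 = 10^(−2.42/10) = 0.5728
  Stage 3: F_3 = 10^(5.33/10) = 3.412, G_3 = 10^(−4.74/10) = 0.3357
Friis cascade:
  F = 1.528 + (1.746 − 1)/131.8 + (3.412 − 1)/75.51 = 1.565
NF = 10 log₁₀(1.565) = 1.95 dB

1.95 dB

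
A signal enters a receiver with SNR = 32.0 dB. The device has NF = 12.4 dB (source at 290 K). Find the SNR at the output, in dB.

By definition F = SNR_in/SNR_out, so in dB: SNR_out = SNR_in − NF
SNR_out = 32.0 − 12.4 = 19.6 dB

19.6 dB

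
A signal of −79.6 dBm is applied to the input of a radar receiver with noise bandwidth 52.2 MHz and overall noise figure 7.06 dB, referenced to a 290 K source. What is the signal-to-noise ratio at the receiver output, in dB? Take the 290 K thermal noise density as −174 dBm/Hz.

Noise floor: N = −174 + 10 log₁₀(B) + NF
10 log₁₀(5.22×10⁷) = 77.18 dB
N = −174 + 77.18 + 7.06 = −89.76 dBm
SNR = P_sig − N = −79.6 − (−89.76) = 10.16 dB → 10.2 dB

10.2 dB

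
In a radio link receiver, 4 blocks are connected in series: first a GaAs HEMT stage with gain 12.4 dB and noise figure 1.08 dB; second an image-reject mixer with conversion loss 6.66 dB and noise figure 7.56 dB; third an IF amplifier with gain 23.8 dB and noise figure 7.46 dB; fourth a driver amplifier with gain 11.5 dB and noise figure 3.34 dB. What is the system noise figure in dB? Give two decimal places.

4.43 dB

Convert to linear (a loss of L dB is a gain of −L dB): F_i = 10^(NF_i/10), G_i = 10^(G_i,dB/10)
  Stage 1: F_1 = 10^(1.08/10) = 1.282, G_1 = 10^(12.4/10) = 17.38
  Stage 2: F_2 = 10^(7.56/10) = 5.702, G_2 = 10^(−6.66/10) = 0.2158
  Stage 3: F_3 = 10^(7.46/10) = 5.572, G_3 = 10^(23.8/10) = 239.9
  Stage 4: F_4 = 10^(3.34/10) = 2.158, G_4 = 10^(11.5/10) = 14.13
Friis cascade:
  F = 1.282 + (5.702 − 1)/17.38 + (5.572 − 1)/3.750 + (2.158 − 1)/899.5 = 2.773
NF = 10 log₁₀(2.773) = 4.43 dB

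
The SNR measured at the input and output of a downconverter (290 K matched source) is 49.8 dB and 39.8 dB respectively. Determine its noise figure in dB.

10.0 dB

NF (dB) = SNR_in(dB) − SNR_out(dB) when the source is at T₀
NF = 49.8 − 39.8 = 10.0 dB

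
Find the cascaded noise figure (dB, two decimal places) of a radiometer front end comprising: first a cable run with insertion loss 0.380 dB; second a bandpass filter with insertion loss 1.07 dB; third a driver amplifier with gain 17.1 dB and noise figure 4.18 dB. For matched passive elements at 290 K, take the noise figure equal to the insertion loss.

5.63 dB

Convert to linear (a loss of L dB is a gain of −L dB): F_i = 10^(NF_i/10), G_i = 10^(G_i,dB/10)
  Stage 1: F_1 = 10^(0.380/10) = 1.091, G_1 = 10^(−0.380/10) = 0.9162
  Stage 2: F_2 = 10^(1.07/10) = 1.279, G_2 = 10^(−1.07/10) = 0.7816
  Stage 3: F_3 = 10^(4.18/10) = 2.618, G_3 = 10^(17.1/10) = 51.29
Friis cascade:
  F = 1.091 + (1.279 − 1)/0.9162 + (2.618 − 1)/0.7161 = 3.656
NF = 10 log₁₀(3.656) = 5.63 dB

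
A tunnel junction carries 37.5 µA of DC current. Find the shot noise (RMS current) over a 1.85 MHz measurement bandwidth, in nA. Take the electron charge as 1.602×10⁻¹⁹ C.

4.71 nA

I_n = √(2qI·B)
2qI·B = 2 × 1.602×10⁻¹⁹ × 3.75×10⁻⁵ × 1.85×10⁶ = 2.22×10⁻¹⁷ A²
I_n = √(2.22×10⁻¹⁷) = 4.71×10⁻⁹ A = 4.71 nA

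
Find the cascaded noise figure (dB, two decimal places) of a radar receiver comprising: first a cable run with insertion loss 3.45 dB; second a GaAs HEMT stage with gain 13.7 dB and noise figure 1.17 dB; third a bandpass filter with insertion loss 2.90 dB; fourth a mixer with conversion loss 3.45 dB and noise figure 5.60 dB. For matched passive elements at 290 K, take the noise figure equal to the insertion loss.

Convert to linear (a loss of L dB is a gain of −L dB): F_i = 10^(NF_i/10), G_i = 10^(G_i,dB/10)
  Stage 1: F_1 = 10^(3.45/10) = 2.213, G_1 = 10^(−3.45/10) = 0.4519
  Stage 2: F_2 = 10^(1.17/10) = 1.309, G_2 = 10^(13.7/10) = 23.44
  Stage 3: F_3 = 10^(2.90/10) = 1.950, G_3 = 10^(−2.90/10) = 0.5129
  Stage 4: F_4 = 10^(5.60/10) = 3.631, G_4 = 10^(−3.45/10) = 0.4519
Friis cascade:
  F = 2.213 + (1.309 − 1)/0.4519 + (1.950 − 1)/10.59 + (3.631 − 1)/5.433 = 3.471
NF = 10 log₁₀(3.471) = 5.40 dB

5.40 dB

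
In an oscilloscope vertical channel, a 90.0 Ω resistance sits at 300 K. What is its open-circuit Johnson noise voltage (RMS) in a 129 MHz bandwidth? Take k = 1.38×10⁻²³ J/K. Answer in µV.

13.9 µV

V_n = √(4kTRB)
4kTRB = 4 × 1.38×10⁻²³ × 300 × 9.00×10¹ × 1.29×10⁸ = 1.92×10⁻¹⁰ V²
V_n = √(1.92×10⁻¹⁰) = 1.39×10⁻⁵ V = 13.9 µV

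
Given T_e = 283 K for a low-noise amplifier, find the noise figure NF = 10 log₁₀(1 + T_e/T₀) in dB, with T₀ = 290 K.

F = 1 + T_e/T₀ = 1 + 283/290 = 1.97586
NF = 10 log₁₀(1.97586) = 2.96 dB

2.96 dB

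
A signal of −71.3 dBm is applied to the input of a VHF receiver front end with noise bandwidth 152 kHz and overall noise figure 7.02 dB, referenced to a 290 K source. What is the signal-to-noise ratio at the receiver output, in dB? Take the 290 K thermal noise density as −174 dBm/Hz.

43.9 dB

Noise floor: N = −174 + 10 log₁₀(B) + NF
10 log₁₀(1.52×10⁵) = 51.82 dB
N = −174 + 51.82 + 7.02 = −115.16 dBm
SNR = P_sig − N = −71.3 − (−115.16) = 43.86 dB → 43.9 dB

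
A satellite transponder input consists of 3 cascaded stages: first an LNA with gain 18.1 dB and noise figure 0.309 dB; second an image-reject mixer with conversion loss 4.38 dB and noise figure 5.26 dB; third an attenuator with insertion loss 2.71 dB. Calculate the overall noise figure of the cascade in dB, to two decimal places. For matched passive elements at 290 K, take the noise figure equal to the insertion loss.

0.60 dB

Convert to linear (a loss of L dB is a gain of −L dB): F_i = 10^(NF_i/10), G_i = 10^(G_i,dB/10)
  Stage 1: F_1 = 10^(0.309/10) = 1.074, G_1 = 10^(18.1/10) = 64.57
  Stage 2: F_2 = 10^(5.26/10) = 3.357, G_2 = 10^(−4.38/10) = 0.3648
  Stage 3: F_3 = 10^(2.71/10) = 1.866, G_3 = 10^(−2.71/10) = 0.5358
Friis cascade:
  F = 1.074 + (3.357 − 1)/64.57 + (1.866 − 1)/23.55 = 1.147
NF = 10 log₁₀(1.147) = 0.60 dB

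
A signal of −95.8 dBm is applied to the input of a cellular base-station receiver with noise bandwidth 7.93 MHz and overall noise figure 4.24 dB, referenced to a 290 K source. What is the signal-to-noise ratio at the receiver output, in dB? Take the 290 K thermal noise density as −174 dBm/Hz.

Noise floor: N = −174 + 10 log₁₀(B) + NF
10 log₁₀(7.93×10⁶) = 68.99 dB
N = −174 + 68.99 + 4.24 = −100.77 dBm
SNR = P_sig − N = −95.8 − (−100.77) = 4.97 dB → 5.0 dB

5.0 dB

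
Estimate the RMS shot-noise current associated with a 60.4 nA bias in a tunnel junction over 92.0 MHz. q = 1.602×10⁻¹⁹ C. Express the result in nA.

I_n = √(2qI·B)
2qI·B = 2 × 1.602×10⁻¹⁹ × 6.04×10⁻⁸ × 9.20×10⁷ = 1.78×10⁻¹⁸ A²
I_n = √(1.78×10⁻¹⁸) = 1.33×10⁻⁹ A = 1.33 nA

1.33 nA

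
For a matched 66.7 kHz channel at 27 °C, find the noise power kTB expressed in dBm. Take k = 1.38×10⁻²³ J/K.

−125.6 dBm

T = 27 °C + 273.15 = 300.15 K
P_n = kTB = 1.38×10⁻²³ × 300.15 × 6.67×10⁴ = 2.76×10⁻¹⁶ W
In dBm: 10 log₁₀(2.76×10⁻¹⁶ / 10⁻³) = −125.6 dBm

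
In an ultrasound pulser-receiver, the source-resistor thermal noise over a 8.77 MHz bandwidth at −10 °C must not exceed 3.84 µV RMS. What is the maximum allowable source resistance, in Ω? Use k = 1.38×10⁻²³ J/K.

116 Ω

T = −10 °C + 273.15 = 263.15 K
Johnson–Nyquist: V_n = √(4kTRB) ⇒ R = V_n² / (4kTB)
4kTB = 4 × 1.38×10⁻²³ × 263.15 × 8.77×10⁶ = 1.27×10⁻¹³
R = (3.84×10⁻⁶)² / 1.27×10⁻¹³ = 1.16×10² Ω = 116 Ω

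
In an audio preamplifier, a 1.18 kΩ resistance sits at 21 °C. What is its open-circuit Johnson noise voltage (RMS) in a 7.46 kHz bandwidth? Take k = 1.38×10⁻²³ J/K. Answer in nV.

378 nV

T = 21 °C + 273.15 = 294.15 K
V_n = √(4kTRB)
4kTRB = 4 × 1.38×10⁻²³ × 294.15 × 1.18×10³ × 7.46×10³ = 1.43×10⁻¹³ V²
V_n = √(1.43×10⁻¹³) = 3.78×10⁻⁷ V = 378 nV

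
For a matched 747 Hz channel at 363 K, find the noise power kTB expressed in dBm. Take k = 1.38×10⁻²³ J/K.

P_n = kTB = 1.38×10⁻²³ × 363 × 7.47×10² = 3.74×10⁻¹⁸ W
In dBm: 10 log₁₀(3.74×10⁻¹⁸ / 10⁻³) = −144.3 dBm

−144.3 dBm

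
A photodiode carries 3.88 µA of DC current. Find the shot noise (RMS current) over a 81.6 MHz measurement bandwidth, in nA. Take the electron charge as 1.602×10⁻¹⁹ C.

10.1 nA

I_n = √(2qI·B)
2qI·B = 2 × 1.602×10⁻¹⁹ × 3.88×10⁻⁶ × 8.16×10⁷ = 1.01×10⁻¹⁶ A²
I_n = √(1.01×10⁻¹⁶) = 1.01×10⁻⁸ A = 10.1 nA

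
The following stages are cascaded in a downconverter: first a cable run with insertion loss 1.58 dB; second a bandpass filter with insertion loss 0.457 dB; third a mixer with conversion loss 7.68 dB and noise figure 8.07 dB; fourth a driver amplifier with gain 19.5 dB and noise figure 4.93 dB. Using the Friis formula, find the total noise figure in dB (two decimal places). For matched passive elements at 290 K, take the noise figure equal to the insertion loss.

14.78 dB

Convert to linear (a loss of L dB is a gain of −L dB): F_i = 10^(NF_i/10), G_i = 10^(G_i,dB/10)
  Stage 1: F_1 = 10^(1.58/10) = 1.439, G_1 = 10^(−1.58/10) = 0.6950
  Stage 2: F_2 = 10^(0.457/10) = 1.111, G_2 = 10^(−0.457/10) = 0.9001
  Stage 3: F_3 = 10^(8.07/10) = 6.412, G_3 = 10^(−7.68/10) = 0.1706
  Stage 4: F_4 = 10^(4.93/10) = 3.112, G_4 = 10^(19.5/10) = 89.13
Friis cascade:
  F = 1.439 + (1.111 − 1)/0.6950 + (6.412 − 1)/0.6256 + (3.112 − 1)/0.1067 = 30.03
NF = 10 log₁₀(30.03) = 14.78 dB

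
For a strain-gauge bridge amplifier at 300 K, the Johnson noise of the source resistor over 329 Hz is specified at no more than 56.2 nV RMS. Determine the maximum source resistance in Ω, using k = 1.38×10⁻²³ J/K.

580 Ω

Johnson–Nyquist: V_n = √(4kTRB) ⇒ R = V_n² / (4kTB)
4kTB = 4 × 1.38×10⁻²³ × 300 × 3.29×10² = 5.45×10⁻¹⁸
R = (5.62×10⁻⁸)² / 5.45×10⁻¹⁸ = 5.80×10² Ω = 580 Ω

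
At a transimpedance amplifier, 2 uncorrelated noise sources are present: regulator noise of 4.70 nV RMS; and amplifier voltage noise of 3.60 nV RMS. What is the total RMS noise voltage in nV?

5.92 nV

Uncorrelated sources add in power (mean-square): V_tot = √(ΣV_i²)
V_tot = √[(4.70×10⁻⁹)² + (3.60×10⁻⁹)²] = 5.92×10⁻⁹ V = 5.92 nV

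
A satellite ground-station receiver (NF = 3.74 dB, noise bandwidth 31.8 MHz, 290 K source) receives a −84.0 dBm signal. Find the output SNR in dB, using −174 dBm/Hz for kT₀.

11.2 dB

Noise floor: N = −174 + 10 log₁₀(B) + NF
10 log₁₀(3.18×10⁷) = 75.02 dB
N = −174 + 75.02 + 3.74 = −95.24 dBm
SNR = P_sig − N = −84.0 − (−95.24) = 11.24 dB → 11.2 dB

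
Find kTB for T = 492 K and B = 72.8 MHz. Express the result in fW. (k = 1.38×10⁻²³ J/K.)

494 fW

P_n = kTB = 1.38×10⁻²³ × 492 × 7.28×10⁷ = 4.94×10⁻¹³ W = 494 fW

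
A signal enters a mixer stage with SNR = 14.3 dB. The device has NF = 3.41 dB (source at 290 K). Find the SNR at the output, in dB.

By definition F = SNR_in/SNR_out, so in dB: SNR_out = SNR_in − NF
SNR_out = 14.3 − 3.41 = 10.89 dB

10.89 dB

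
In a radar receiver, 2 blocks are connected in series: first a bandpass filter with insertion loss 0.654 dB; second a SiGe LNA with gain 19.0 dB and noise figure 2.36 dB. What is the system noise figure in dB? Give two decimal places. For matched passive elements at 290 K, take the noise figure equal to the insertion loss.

Convert to linear (a loss of L dB is a gain of −L dB): F_i = 10^(NF_i/10), G_i = 10^(G_i,dB/10)
  Stage 1: F_1 = 10^(0.654/10) = 1.163, G_1 = 10^(−0.654/10) = 0.8602
  Stage 2: F_2 = 10^(2.36/10) = 1.722, G_2 = 10^(19.0/10) = 79.43
Friis cascade:
  F = 1.163 + (1.722 − 1)/0.8602 = 2.002
NF = 10 log₁₀(2.002) = 3.01 dB

3.01 dB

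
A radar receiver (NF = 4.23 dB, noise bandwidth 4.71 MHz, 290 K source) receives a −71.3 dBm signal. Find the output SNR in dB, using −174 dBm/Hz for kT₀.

31.7 dB

Noise floor: N = −174 + 10 log₁₀(B) + NF
10 log₁₀(4.71×10⁶) = 66.73 dB
N = −174 + 66.73 + 4.23 = −103.04 dBm
SNR = P_sig − N = −71.3 − (−103.04) = 31.74 dB → 31.7 dB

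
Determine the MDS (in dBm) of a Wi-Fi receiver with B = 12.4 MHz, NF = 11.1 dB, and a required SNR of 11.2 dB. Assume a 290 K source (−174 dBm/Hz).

Sensitivity = −174 + 10 log₁₀(B) + NF + SNR_min
= −174 + 70.93 + 11.1 + 11.2
= −80.77 dBm → −80.8 dBm

−80.8 dBm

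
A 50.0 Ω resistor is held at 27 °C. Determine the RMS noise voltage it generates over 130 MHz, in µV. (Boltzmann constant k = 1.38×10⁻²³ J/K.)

T = 27 °C + 273.15 = 300.15 K
V_n = √(4kTRB)
4kTRB = 4 × 1.38×10⁻²³ × 300.15 × 5.00×10¹ × 1.30×10⁸ = 1.08×10⁻¹⁰ V²
V_n = √(1.08×10⁻¹⁰) = 1.04×10⁻⁵ V = 10.4 µV

10.4 µV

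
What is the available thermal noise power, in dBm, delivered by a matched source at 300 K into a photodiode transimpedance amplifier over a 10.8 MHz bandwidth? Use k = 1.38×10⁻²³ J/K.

−103.5 dBm

P_n = kTB = 1.38×10⁻²³ × 300 × 1.08×10⁷ = 4.47×10⁻¹⁴ W
In dBm: 10 log₁₀(4.47×10⁻¹⁴ / 10⁻³) = −103.5 dBm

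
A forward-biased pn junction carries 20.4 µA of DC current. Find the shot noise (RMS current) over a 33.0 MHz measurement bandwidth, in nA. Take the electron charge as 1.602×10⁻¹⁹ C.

14.7 nA

I_n = √(2qI·B)
2qI·B = 2 × 1.602×10⁻¹⁹ × 2.04×10⁻⁵ × 3.30×10⁷ = 2.16×10⁻¹⁶ A²
I_n = √(2.16×10⁻¹⁶) = 1.47×10⁻⁸ A = 14.7 nA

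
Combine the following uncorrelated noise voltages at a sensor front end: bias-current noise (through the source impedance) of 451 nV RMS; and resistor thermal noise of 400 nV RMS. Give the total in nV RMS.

Uncorrelated sources add in power (mean-square): V_tot = √(ΣV_i²)
V_tot = √[(4.51×10⁻⁷)² + (4.00×10⁻⁷)²] = 6.03×10⁻⁷ V = 603 nV

603 nV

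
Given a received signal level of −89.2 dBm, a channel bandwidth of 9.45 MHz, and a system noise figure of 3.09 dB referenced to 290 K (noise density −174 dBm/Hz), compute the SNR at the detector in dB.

12.0 dB

Noise floor: N = −174 + 10 log₁₀(B) + NF
10 log₁₀(9.45×10⁶) = 69.75 dB
N = −174 + 69.75 + 3.09 = −101.16 dBm
SNR = P_sig − N = −89.2 − (−101.16) = 11.96 dB → 12.0 dB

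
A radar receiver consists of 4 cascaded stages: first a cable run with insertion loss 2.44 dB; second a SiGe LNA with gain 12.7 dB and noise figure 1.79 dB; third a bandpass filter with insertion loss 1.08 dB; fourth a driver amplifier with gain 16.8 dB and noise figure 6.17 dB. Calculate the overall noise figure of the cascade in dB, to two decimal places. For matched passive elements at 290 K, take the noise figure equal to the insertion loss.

Convert to linear (a loss of L dB is a gain of −L dB): F_i = 10^(NF_i/10), G_i = 10^(G_i,dB/10)
  Stage 1: F_1 = 10^(2.44/10) = 1.754, G_1 = 10^(−2.44/10) = 0.5702
  Stage 2: F_2 = 10^(1.79/10) = 1.510, G_2 = 10^(12.7/10) = 18.62
  Stage 3: F_3 = 10^(1.08/10) = 1.282, G_3 = 10^(−1.08/10) = 0.7798
  Stage 4: F_4 = 10^(6.17/10) = 4.140, G_4 = 10^(16.8/10) = 47.86
Friis cascade:
  F = 1.754 + (1.510 − 1)/0.5702 + (1.282 − 1)/10.62 + (4.140 − 1)/8.279 = 3.054
NF = 10 log₁₀(3.054) = 4.85 dB

4.85 dB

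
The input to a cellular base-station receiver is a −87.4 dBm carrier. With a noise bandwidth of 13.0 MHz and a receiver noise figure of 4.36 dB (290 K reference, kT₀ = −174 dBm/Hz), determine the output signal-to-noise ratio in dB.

Noise floor: N = −174 + 10 log₁₀(B) + NF
10 log₁₀(1.30×10⁷) = 71.14 dB
N = −174 + 71.14 + 4.36 = −98.50 dBm
SNR = P_sig − N = −87.4 − (−98.50) = 11.10 dB → 11.1 dB

11.1 dB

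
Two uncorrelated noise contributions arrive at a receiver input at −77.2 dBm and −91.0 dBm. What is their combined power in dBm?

Convert to linear, add, convert back:
P₁ = 1.91×10⁻¹¹ W, P₂ = 7.94×10⁻¹³ W
P_tot = 1.98×10⁻¹¹ W → 10 log₁₀(P_tot / 10⁻³) = −77.0 dBm

−77.0 dBm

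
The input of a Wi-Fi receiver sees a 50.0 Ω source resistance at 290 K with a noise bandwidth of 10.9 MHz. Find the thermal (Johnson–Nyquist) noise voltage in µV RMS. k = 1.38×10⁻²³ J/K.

2.95 µV

V_n = √(4kTRB)
4kTRB = 4 × 1.38×10⁻²³ × 290 × 5.00×10¹ × 1.09×10⁷ = 8.72×10⁻¹² V²
V_n = √(8.72×10⁻¹²) = 2.95×10⁻⁶ V = 2.95 µV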